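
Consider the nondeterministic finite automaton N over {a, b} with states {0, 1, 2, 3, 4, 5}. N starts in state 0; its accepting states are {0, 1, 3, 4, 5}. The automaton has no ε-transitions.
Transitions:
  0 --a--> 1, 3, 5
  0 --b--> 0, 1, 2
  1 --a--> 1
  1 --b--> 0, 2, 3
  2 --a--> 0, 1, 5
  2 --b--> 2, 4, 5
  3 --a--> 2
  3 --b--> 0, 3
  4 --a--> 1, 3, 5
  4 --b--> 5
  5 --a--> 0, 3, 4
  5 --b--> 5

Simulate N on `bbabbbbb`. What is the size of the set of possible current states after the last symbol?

6

Start: {0}
read b: {0, 1, 2}
read b: {0, 1, 2, 3, 4, 5}
read a: {0, 1, 2, 3, 4, 5}
read b: {0, 1, 2, 3, 4, 5}
read b: {0, 1, 2, 3, 4, 5}
read b: {0, 1, 2, 3, 4, 5}
read b: {0, 1, 2, 3, 4, 5}
read b: {0, 1, 2, 3, 4, 5}
Final reachable set {0, 1, 2, 3, 4, 5} has 6 states.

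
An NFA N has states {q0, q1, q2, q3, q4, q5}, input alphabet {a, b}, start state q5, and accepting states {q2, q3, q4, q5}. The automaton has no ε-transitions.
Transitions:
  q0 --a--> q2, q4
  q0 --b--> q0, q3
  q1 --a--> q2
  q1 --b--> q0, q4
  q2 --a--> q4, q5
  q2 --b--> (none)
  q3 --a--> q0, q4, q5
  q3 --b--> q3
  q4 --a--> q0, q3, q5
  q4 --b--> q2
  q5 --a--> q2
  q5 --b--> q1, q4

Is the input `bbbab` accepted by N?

accepted

Start: {q5}
read b: {q1, q4}
read b: {q0, q2, q4}
read b: {q0, q2, q3}
read a: {q0, q2, q4, q5}
read b: {q0, q1, q2, q3, q4}
Reachable ∩ accepting = {q2, q3, q4} — nonempty.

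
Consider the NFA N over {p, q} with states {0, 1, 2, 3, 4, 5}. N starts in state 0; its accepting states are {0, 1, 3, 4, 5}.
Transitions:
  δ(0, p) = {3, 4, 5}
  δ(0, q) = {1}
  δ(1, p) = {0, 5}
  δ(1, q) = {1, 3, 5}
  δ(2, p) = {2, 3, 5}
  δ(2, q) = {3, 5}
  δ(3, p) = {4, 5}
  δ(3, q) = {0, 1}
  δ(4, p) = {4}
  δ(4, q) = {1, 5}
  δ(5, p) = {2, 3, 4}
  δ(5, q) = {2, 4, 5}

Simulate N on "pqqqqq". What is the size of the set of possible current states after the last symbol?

6

Start: {0}
read p: {3, 4, 5}
read q: {0, 1, 2, 4, 5}
read q: {1, 2, 3, 4, 5}
read q: {0, 1, 2, 3, 4, 5}
read q: {0, 1, 2, 3, 4, 5}
read q: {0, 1, 2, 3, 4, 5}
Final reachable set {0, 1, 2, 3, 4, 5} has 6 states.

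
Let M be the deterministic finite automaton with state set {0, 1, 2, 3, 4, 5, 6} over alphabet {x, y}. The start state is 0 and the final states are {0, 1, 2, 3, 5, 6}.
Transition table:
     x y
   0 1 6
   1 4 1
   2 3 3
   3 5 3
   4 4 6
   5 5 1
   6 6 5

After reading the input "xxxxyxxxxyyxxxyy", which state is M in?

5

0 --x--> 1
1 --x--> 4
4 --x--> 4
4 --x--> 4
4 --y--> 6
6 --x--> 6
6 --x--> 6
6 --x--> 6
6 --x--> 6
6 --y--> 5
5 --y--> 1
1 --x--> 4
4 --x--> 4
4 --x--> 4
4 --y--> 6
6 --y--> 5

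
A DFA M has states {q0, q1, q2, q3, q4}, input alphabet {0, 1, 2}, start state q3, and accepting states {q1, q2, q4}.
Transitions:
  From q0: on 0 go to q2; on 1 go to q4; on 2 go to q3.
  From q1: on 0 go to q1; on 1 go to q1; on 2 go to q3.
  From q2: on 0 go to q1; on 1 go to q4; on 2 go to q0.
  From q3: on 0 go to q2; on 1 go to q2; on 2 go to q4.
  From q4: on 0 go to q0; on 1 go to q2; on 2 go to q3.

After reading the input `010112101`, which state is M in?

q3 --0--> q2
q2 --1--> q4
q4 --0--> q0
q0 --1--> q4
q4 --1--> q2
q2 --2--> q0
q0 --1--> q4
q4 --0--> q0
q0 --1--> q4

q4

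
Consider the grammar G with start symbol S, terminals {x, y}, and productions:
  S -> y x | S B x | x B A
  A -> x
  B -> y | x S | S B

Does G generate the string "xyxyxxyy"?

no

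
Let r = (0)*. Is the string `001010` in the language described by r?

001010 cannot be split into zero or more pieces each matching 0.

no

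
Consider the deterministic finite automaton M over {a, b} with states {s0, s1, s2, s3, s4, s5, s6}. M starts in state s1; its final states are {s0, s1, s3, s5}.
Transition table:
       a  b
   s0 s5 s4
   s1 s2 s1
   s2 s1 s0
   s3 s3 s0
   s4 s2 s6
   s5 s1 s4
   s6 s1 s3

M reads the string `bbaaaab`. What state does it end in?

s1

s1 --b--> s1
s1 --b--> s1
s1 --a--> s2
s2 --a--> s1
s1 --a--> s2
s2 --a--> s1
s1 --b--> s1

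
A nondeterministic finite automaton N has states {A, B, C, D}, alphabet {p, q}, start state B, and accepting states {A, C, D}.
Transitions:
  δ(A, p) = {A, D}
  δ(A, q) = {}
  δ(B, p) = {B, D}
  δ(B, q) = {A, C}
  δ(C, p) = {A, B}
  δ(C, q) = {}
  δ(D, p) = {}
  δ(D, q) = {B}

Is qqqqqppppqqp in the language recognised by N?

Start: {B}
read q: {A, C}
read q: {}
The reachable set is empty and stays empty for the remaining 10 symbols.
Reachable ∩ accepting = {} — empty.

rejected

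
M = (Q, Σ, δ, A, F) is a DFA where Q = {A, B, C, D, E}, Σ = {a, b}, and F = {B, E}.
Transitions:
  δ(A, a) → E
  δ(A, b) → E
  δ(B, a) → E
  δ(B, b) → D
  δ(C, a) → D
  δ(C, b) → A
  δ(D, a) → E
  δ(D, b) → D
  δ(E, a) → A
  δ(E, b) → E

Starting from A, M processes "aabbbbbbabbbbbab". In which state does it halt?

E

A --a--> E
E --a--> A
A --b--> E
E --b--> E
E --b--> E
E --b--> E
E --b--> E
E --b--> E
E --a--> A
A --b--> E
E --b--> E
E --b--> E
E --b--> E
E --b--> E
E --a--> A
A --b--> E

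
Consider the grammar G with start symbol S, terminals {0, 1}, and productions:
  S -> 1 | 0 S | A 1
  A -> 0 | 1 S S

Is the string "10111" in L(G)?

S ⇒ A1 ⇒ 1SS1 ⇒ 10SS1 ⇒ 101S1 ⇒ 10111

yes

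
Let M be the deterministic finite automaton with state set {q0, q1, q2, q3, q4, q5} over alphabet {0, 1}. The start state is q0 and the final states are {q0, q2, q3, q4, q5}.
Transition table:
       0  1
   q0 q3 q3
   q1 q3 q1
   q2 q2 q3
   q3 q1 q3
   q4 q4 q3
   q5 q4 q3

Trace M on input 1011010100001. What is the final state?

q1

q0 --1--> q3
q3 --0--> q1
q1 --1--> q1
q1 --1--> q1
q1 --0--> q3
q3 --1--> q3
q3 --0--> q1
q1 --1--> q1
q1 --0--> q3
q3 --0--> q1
q1 --0--> q3
q3 --0--> q1
q1 --1--> q1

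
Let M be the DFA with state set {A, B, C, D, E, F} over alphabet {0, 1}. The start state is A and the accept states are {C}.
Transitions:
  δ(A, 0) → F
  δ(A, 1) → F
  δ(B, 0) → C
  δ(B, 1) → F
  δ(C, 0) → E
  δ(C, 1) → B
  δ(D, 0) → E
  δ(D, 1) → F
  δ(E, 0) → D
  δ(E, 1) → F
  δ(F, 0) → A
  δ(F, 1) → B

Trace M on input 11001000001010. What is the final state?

A

A --1--> F
F --1--> B
B --0--> C
C --0--> E
E --1--> F
F --0--> A
A --0--> F
F --0--> A
A --0--> F
F --0--> A
A --1--> F
F --0--> A
A --1--> F
F --0--> A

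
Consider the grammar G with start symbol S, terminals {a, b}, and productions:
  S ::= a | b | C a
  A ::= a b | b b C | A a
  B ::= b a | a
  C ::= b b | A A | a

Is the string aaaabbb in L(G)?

no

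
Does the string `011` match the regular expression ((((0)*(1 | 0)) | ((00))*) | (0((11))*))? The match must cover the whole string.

The right alternative (0((11))*) matches 011.

yes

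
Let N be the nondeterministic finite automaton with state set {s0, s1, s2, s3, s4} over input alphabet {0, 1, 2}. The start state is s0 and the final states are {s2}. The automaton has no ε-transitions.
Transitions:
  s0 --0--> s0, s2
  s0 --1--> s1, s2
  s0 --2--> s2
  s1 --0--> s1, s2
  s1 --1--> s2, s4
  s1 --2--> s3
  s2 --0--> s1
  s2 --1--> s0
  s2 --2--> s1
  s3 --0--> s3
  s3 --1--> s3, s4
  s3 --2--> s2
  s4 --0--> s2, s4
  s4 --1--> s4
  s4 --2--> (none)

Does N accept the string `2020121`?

Start: {s0}
read 2: {s2}
read 0: {s1}
read 2: {s3}
read 0: {s3}
read 1: {s3, s4}
read 2: {s2}
read 1: {s0}
Reachable ∩ accepting = {} — empty.

rejected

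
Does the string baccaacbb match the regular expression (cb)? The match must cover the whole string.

no

No split of baccaacbb into u·v has c matching u and b matching v.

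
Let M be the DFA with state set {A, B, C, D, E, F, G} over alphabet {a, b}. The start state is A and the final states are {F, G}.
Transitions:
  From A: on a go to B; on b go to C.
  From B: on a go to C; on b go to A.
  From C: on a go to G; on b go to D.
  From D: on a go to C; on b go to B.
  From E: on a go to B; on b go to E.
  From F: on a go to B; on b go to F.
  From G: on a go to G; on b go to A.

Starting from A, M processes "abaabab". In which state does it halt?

D

A --a--> B
B --b--> A
A --a--> B
B --a--> C
C --b--> D
D --a--> C
C --b--> D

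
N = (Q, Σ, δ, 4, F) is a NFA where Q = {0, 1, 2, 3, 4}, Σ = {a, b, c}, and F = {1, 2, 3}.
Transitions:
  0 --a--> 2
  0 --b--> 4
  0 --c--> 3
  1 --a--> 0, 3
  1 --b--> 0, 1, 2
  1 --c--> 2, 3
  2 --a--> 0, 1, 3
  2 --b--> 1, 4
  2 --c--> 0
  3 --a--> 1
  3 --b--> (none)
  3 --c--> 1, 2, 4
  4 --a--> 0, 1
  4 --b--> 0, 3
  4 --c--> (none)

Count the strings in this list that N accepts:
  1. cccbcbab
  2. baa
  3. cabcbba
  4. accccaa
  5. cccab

2

cccbcbab: rejected
baa: accepted
cabcbba: rejected
accccaa: accepted
cccab: rejected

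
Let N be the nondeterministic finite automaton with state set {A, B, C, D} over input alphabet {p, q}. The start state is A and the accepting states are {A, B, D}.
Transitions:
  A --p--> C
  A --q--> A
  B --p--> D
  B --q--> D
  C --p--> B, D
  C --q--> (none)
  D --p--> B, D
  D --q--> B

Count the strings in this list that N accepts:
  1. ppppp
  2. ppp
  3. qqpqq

2

ppppp: accepted
ppp: accepted
qqpqq: rejected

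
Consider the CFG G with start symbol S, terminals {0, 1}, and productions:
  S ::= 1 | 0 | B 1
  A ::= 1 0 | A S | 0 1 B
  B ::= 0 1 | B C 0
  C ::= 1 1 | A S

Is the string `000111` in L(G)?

no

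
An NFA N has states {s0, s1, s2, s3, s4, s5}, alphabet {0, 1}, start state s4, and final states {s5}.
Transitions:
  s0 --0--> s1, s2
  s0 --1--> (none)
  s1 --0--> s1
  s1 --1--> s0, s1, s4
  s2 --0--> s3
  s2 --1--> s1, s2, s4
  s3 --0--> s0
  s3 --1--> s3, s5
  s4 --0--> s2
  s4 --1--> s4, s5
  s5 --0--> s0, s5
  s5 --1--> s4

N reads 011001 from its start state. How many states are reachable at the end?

Start: {s4}
read 0: {s2}
read 1: {s1, s2, s4}
read 1: {s0, s1, s2, s4, s5}
read 0: {s0, s1, s2, s3, s5}
read 0: {s0, s1, s2, s3, s5}
read 1: {s0, s1, s2, s3, s4, s5}
Final reachable set {s0, s1, s2, s3, s4, s5} has 6 states.

6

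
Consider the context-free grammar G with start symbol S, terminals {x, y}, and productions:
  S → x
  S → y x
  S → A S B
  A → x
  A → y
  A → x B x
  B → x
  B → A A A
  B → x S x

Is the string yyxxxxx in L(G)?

yes

S ⇒ ASB ⇒ ySB ⇒ yASBB ⇒ yySBB ⇒ yyxBB ⇒ yyxxSxB ⇒ yyxxxxB ⇒ yyxxxxx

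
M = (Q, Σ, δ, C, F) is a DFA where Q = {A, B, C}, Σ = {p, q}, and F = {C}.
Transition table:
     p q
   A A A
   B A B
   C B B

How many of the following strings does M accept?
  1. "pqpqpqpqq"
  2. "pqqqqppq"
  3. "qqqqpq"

0

"pqpqpqpqq": rejected
"pqqqqppq": rejected
"qqqqpq": rejected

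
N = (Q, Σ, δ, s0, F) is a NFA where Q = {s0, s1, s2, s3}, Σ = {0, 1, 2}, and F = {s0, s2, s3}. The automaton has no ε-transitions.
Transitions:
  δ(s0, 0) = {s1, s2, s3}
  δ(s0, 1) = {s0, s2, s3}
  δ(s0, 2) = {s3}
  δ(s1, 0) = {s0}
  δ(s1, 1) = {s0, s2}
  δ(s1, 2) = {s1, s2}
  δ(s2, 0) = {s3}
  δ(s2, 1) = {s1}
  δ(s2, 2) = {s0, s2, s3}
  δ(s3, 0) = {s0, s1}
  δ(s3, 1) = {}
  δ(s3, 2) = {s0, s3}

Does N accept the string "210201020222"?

rejected

Start: {s0}
read 2: {s3}
read 1: {}
The reachable set is empty and stays empty for the remaining 10 symbols.
Reachable ∩ accepting = {} — empty.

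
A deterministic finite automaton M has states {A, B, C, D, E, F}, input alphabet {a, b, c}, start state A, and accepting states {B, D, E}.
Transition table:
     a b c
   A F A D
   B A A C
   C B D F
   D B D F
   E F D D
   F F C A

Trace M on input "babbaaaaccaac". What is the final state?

D

A --b--> A
A --a--> F
F --b--> C
C --b--> D
D --a--> B
B --a--> A
A --a--> F
F --a--> F
F --c--> A
A --c--> D
D --a--> B
B --a--> A
A --c--> D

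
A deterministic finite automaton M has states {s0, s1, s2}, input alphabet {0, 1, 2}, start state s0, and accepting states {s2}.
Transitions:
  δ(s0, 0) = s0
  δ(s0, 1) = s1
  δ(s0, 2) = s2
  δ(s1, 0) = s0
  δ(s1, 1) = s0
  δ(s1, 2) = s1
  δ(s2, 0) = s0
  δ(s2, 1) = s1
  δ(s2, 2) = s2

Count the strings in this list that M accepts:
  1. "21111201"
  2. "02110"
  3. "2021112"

"21111201": rejected
"02110": rejected
"2021112": rejected

0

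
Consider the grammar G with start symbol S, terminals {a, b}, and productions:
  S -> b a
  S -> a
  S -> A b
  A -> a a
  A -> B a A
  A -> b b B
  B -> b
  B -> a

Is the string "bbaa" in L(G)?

no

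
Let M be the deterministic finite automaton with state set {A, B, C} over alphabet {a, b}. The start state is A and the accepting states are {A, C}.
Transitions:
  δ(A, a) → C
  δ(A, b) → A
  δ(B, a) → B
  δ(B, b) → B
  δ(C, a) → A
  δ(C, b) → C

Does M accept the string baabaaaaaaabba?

A --b--> A
A --a--> C
C --a--> A
A --b--> A
A --a--> C
C --a--> A
A --a--> C
C --a--> A
A --a--> C
C --a--> A
A --a--> C
C --b--> C
C --b--> C
C --a--> A
End in state A, which is an accepting state.

accepted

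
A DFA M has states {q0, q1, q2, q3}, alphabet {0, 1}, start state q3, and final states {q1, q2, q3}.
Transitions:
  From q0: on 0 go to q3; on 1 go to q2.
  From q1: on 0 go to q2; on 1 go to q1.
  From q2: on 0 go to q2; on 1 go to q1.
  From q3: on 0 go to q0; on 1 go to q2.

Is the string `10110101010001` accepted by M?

q3 --1--> q2
q2 --0--> q2
q2 --1--> q1
q1 --1--> q1
q1 --0--> q2
q2 --1--> q1
q1 --0--> q2
q2 --1--> q1
q1 --0--> q2
q2 --1--> q1
q1 --0--> q2
q2 --0--> q2
q2 --0--> q2
q2 --1--> q1
End in state q1, which is an accepting state.

accepted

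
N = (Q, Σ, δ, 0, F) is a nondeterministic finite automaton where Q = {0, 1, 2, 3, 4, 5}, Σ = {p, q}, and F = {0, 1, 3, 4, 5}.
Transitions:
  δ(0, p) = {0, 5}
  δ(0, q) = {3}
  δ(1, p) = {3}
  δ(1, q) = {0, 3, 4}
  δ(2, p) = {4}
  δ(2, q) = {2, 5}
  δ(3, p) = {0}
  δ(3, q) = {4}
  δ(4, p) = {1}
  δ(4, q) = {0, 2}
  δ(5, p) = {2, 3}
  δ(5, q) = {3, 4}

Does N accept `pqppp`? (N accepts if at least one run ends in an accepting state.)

Start: {0}
read p: {0, 5}
read q: {3, 4}
read p: {0, 1}
read p: {0, 3, 5}
read p: {0, 2, 3, 5}
Reachable ∩ accepting = {0, 3, 5} — nonempty.

accepted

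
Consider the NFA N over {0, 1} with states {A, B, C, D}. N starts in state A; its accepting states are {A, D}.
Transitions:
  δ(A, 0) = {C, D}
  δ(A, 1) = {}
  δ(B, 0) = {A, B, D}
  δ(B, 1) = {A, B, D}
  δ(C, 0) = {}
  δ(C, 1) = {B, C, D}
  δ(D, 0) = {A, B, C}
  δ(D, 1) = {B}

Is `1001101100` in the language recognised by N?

Start: {A}
read 1: {}
The reachable set is empty and stays empty for the remaining 9 symbols.
Reachable ∩ accepting = {} — empty.

rejected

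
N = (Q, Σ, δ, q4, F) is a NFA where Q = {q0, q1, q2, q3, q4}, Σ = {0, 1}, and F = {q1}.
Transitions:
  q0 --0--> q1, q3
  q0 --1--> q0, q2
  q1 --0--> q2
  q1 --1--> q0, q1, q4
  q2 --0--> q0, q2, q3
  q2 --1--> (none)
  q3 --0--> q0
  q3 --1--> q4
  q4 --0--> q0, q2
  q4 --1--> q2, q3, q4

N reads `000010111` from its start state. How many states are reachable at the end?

Start: {q4}
read 0: {q0, q2}
read 0: {q0, q1, q2, q3}
read 0: {q0, q1, q2, q3}
read 0: {q0, q1, q2, q3}
read 1: {q0, q1, q2, q4}
read 0: {q0, q1, q2, q3}
read 1: {q0, q1, q2, q4}
read 1: {q0, q1, q2, q3, q4}
read 1: {q0, q1, q2, q3, q4}
Final reachable set {q0, q1, q2, q3, q4} has 5 states.

5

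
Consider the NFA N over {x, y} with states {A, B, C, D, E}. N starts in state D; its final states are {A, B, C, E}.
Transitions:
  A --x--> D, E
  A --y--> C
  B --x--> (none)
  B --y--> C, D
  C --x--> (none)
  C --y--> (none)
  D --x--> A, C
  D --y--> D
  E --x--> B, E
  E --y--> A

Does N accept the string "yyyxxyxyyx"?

Start: {D}
read y: {D}
read y: {D}
read y: {D}
read x: {A, C}
read x: {D, E}
read y: {A, D}
read x: {A, C, D, E}
read y: {A, C, D}
read y: {C, D}
read x: {A, C}
Reachable ∩ accepting = {A, C} — nonempty.

accepted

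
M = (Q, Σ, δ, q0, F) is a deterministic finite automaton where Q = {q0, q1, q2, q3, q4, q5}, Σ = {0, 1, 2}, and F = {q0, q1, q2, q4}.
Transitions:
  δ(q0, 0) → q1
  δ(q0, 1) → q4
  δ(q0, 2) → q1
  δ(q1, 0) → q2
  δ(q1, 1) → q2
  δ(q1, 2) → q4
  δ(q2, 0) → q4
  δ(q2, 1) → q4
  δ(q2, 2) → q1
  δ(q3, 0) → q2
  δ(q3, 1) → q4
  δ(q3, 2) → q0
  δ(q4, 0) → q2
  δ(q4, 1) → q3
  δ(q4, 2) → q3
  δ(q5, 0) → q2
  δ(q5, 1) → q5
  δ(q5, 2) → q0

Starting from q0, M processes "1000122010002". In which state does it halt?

q0 --1--> q4
q4 --0--> q2
q2 --0--> q4
q4 --0--> q2
q2 --1--> q4
q4 --2--> q3
q3 --2--> q0
q0 --0--> q1
q1 --1--> q2
q2 --0--> q4
q4 --0--> q2
q2 --0--> q4
q4 --2--> q3

q3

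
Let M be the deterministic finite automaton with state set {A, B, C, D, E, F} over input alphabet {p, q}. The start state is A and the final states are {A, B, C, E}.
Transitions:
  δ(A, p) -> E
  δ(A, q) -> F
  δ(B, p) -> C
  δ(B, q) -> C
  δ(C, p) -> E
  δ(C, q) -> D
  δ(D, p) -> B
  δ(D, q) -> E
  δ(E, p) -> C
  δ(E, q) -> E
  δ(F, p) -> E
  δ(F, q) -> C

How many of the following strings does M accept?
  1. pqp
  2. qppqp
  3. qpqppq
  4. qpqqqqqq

4

pqp: accepted
qppqp: accepted
qpqppq: accepted
qpqqqqqq: accepted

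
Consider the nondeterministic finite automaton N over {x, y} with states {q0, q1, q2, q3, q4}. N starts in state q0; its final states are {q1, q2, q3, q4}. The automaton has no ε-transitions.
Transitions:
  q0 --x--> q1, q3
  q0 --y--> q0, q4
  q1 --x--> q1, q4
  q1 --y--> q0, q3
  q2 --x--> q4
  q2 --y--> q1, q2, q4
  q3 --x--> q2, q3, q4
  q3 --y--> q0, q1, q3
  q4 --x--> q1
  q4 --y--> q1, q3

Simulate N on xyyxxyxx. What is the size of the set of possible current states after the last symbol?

4

Start: {q0}
read x: {q1, q3}
read y: {q0, q1, q3}
read y: {q0, q1, q3, q4}
read x: {q1, q2, q3, q4}
read x: {q1, q2, q3, q4}
read y: {q0, q1, q2, q3, q4}
read x: {q1, q2, q3, q4}
read x: {q1, q2, q3, q4}
Final reachable set {q1, q2, q3, q4} has 4 states.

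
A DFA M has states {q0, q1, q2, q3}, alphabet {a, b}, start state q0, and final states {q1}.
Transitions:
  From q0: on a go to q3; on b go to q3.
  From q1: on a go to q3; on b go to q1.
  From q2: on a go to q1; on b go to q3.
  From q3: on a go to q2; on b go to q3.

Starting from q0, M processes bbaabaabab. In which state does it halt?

q3

q0 --b--> q3
q3 --b--> q3
q3 --a--> q2
q2 --a--> q1
q1 --b--> q1
q1 --a--> q3
q3 --a--> q2
q2 --b--> q3
q3 --a--> q2
q2 --b--> q3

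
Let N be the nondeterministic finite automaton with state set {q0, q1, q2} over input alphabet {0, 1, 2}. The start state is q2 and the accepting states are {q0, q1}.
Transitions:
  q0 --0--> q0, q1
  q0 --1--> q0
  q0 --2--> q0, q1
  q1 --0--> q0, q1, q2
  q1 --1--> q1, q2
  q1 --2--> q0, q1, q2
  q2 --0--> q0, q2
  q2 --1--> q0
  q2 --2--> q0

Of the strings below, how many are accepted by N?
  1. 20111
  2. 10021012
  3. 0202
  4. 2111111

20111: accepted
10021012: accepted
0202: accepted
2111111: accepted

4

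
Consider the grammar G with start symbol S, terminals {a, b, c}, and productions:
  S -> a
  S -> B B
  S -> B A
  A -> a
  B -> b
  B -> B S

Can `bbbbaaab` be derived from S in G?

S ⇒ BB ⇒ BSB ⇒ BSSB ⇒ BSSSB ⇒ bSSSB ⇒ bBASSB ⇒ bBSASSB ⇒ bbSASSB ⇒ bbBBASSB ⇒ bbbBASSB ⇒ bbbbASSB ⇒ bbbbaSSB ⇒ bbbbaaSB ⇒ bbbbaaaB ⇒ bbbbaaab

yes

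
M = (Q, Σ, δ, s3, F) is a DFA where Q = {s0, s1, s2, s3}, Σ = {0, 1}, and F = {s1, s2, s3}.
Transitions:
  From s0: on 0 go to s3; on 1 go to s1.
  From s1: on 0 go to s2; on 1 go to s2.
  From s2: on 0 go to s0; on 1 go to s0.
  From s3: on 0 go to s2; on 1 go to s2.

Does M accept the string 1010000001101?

s3 --1--> s2
s2 --0--> s0
s0 --1--> s1
s1 --0--> s2
s2 --0--> s0
s0 --0--> s3
s3 --0--> s2
s2 --0--> s0
s0 --0--> s3
s3 --1--> s2
s2 --1--> s0
s0 --0--> s3
s3 --1--> s2
End in state s2, which is an accepting state.

accepted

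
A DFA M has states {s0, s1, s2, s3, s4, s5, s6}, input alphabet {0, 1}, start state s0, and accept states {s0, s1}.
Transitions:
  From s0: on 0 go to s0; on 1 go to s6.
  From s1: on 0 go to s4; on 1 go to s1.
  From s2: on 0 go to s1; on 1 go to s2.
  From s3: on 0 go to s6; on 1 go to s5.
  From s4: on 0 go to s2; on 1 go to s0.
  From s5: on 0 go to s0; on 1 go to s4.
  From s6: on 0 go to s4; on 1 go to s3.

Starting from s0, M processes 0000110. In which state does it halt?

s0 --0--> s0
s0 --0--> s0
s0 --0--> s0
s0 --0--> s0
s0 --1--> s6
s6 --1--> s3
s3 --0--> s6

s6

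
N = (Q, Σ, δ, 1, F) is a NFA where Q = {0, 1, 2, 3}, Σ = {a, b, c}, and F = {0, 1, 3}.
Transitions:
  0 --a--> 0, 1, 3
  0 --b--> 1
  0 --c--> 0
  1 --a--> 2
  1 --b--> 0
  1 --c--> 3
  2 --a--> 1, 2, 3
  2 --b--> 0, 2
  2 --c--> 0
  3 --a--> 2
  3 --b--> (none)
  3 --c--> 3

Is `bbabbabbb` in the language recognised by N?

Start: {1}
read b: {0}
read b: {1}
read a: {2}
read b: {0, 2}
read b: {0, 1, 2}
read a: {0, 1, 2, 3}
read b: {0, 1, 2}
read b: {0, 1, 2}
read b: {0, 1, 2}
Reachable ∩ accepting = {0, 1} — nonempty.

accepted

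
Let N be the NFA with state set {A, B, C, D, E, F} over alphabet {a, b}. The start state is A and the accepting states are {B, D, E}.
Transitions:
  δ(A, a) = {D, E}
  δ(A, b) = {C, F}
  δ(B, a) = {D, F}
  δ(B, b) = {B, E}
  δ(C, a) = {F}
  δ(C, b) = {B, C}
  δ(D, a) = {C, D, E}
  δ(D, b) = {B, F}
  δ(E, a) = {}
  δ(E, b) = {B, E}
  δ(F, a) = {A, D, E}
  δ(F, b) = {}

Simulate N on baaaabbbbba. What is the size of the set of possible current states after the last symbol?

2

Start: {A}
read b: {C, F}
read a: {A, D, E, F}
read a: {A, C, D, E}
read a: {C, D, E, F}
read a: {A, C, D, E, F}
read b: {B, C, E, F}
read b: {B, C, E}
read b: {B, C, E}
read b: {B, C, E}
read b: {B, C, E}
read a: {D, F}
Final reachable set {D, F} has 2 states.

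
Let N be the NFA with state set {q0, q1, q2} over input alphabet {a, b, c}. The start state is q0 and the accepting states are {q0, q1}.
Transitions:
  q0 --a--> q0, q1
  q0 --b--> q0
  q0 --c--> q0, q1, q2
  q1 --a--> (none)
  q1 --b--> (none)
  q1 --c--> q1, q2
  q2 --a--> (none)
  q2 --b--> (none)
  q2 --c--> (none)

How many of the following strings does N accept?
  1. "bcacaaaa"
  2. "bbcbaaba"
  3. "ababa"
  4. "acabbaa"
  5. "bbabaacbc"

5

"bcacaaaa": accepted
"bbcbaaba": accepted
"ababa": accepted
"acabbaa": accepted
"bbabaacbc": accepted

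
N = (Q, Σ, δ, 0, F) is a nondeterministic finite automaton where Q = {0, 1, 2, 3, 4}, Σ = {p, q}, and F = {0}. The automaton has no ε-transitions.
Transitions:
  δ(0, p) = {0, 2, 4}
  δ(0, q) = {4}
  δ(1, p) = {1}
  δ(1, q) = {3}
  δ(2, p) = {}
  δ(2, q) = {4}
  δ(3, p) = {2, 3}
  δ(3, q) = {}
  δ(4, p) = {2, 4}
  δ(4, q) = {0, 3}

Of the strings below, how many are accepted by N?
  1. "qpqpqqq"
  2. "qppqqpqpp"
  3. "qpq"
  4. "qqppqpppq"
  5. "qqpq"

5

"qpqpqqq": accepted
"qppqqpqpp": accepted
"qpq": accepted
"qqppqpppq": accepted
"qqpq": accepted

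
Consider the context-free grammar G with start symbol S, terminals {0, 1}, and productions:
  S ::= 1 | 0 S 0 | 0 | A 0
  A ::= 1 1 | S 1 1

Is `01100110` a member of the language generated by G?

S ⇒ A0 ⇒ S110 ⇒ 0S0110 ⇒ 0A00110 ⇒ 01100110

yes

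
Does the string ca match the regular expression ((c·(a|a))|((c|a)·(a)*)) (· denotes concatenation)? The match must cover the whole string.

yes

The left alternative (c·(a|a)) matches ca.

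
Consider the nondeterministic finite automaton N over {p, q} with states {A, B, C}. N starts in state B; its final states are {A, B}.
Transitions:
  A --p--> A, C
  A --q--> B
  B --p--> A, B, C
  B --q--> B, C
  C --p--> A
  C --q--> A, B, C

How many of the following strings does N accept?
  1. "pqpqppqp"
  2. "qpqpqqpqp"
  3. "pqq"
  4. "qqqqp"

4

"pqpqppqp": accepted
"qpqpqqpqp": accepted
"pqq": accepted
"qqqqp": accepted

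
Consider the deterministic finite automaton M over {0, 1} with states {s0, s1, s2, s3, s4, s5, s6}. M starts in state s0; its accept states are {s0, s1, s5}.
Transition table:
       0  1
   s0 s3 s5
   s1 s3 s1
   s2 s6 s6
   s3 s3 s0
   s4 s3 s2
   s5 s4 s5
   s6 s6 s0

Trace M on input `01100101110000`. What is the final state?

s3

s0 --0--> s3
s3 --1--> s0
s0 --1--> s5
s5 --0--> s4
s4 --0--> s3
s3 --1--> s0
s0 --0--> s3
s3 --1--> s0
s0 --1--> s5
s5 --1--> s5
s5 --0--> s4
s4 --0--> s3
s3 --0--> s3
s3 --0--> s3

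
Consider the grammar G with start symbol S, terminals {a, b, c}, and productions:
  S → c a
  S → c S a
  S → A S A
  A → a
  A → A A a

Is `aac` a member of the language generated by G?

no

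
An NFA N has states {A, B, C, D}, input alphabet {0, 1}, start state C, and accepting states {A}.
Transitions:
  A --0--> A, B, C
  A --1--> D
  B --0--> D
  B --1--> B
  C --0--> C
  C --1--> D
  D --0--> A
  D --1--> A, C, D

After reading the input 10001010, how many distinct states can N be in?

Start: {C}
read 1: {D}
read 0: {A}
read 0: {A, B, C}
read 0: {A, B, C, D}
read 1: {A, B, C, D}
read 0: {A, B, C, D}
read 1: {A, B, C, D}
read 0: {A, B, C, D}
Final reachable set {A, B, C, D} has 4 states.

4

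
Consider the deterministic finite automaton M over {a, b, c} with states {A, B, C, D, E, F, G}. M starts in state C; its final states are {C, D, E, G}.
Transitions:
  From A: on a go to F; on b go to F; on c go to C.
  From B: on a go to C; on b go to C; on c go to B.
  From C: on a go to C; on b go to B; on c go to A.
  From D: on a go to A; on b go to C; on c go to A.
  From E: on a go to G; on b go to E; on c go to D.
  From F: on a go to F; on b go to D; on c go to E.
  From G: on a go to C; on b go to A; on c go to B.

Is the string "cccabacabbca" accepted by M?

C --c--> A
A --c--> C
C --c--> A
A --a--> F
F --b--> D
D --a--> A
A --c--> C
C --a--> C
C --b--> B
B --b--> C
C --c--> A
A --a--> F
End in state F, which is not an accepting state.

rejected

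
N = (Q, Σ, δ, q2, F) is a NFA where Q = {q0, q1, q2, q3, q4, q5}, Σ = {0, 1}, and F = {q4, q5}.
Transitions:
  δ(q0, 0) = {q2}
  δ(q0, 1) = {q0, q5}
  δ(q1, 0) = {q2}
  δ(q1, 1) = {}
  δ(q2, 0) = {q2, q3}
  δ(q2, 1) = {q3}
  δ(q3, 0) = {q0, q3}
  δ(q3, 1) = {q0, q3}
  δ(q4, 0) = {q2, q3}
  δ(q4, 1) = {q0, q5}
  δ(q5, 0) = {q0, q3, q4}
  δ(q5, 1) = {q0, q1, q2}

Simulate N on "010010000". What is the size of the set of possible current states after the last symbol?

Start: {q2}
read 0: {q2, q3}
read 1: {q0, q3}
read 0: {q0, q2, q3}
read 0: {q0, q2, q3}
read 1: {q0, q3, q5}
read 0: {q0, q2, q3, q4}
read 0: {q0, q2, q3}
read 0: {q0, q2, q3}
read 0: {q0, q2, q3}
Final reachable set {q0, q2, q3} has 3 states.

3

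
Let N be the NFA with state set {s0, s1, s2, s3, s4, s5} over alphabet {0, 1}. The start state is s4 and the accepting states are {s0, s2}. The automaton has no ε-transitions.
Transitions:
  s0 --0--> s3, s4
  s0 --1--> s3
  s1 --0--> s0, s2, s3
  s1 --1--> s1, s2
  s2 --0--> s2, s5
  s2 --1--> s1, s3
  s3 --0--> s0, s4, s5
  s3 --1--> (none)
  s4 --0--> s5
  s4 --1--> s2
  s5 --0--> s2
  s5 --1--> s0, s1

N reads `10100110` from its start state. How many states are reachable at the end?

5

Start: {s4}
read 1: {s2}
read 0: {s2, s5}
read 1: {s0, s1, s3}
read 0: {s0, s2, s3, s4, s5}
read 0: {s0, s2, s3, s4, s5}
read 1: {s0, s1, s2, s3}
read 1: {s1, s2, s3}
read 0: {s0, s2, s3, s4, s5}
Final reachable set {s0, s2, s3, s4, s5} has 5 states.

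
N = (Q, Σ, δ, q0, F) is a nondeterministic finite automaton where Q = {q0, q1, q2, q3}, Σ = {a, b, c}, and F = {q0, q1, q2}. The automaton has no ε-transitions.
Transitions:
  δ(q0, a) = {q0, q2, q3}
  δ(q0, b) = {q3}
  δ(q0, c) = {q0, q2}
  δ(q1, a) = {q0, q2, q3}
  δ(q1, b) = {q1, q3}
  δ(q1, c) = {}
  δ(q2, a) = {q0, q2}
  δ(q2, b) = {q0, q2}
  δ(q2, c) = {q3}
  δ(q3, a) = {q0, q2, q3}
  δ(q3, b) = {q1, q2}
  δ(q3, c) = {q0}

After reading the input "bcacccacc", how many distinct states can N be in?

3

Start: {q0}
read b: {q3}
read c: {q0}
read a: {q0, q2, q3}
read c: {q0, q2, q3}
read c: {q0, q2, q3}
read c: {q0, q2, q3}
read a: {q0, q2, q3}
read c: {q0, q2, q3}
read c: {q0, q2, q3}
Final reachable set {q0, q2, q3} has 3 states.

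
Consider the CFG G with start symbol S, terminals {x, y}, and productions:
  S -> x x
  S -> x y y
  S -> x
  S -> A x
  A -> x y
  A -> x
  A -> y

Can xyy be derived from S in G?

S ⇒ xyy

yes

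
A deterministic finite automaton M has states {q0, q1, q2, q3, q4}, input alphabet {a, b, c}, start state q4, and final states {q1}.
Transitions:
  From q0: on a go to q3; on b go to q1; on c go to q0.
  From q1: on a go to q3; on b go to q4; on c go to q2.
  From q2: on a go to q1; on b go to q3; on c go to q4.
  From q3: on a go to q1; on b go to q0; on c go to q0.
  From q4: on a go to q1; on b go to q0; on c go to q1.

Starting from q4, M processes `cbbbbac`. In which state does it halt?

q2

q4 --c--> q1
q1 --b--> q4
q4 --b--> q0
q0 --b--> q1
q1 --b--> q4
q4 --a--> q1
q1 --c--> q2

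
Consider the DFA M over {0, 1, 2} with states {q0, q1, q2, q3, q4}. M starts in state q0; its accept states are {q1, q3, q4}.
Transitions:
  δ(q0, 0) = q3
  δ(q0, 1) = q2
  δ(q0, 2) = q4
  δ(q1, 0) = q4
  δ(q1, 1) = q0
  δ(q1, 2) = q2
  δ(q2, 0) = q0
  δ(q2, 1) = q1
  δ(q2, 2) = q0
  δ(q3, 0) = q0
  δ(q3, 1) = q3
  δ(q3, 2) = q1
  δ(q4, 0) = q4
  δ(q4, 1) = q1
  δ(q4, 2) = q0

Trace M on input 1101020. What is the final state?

q3

q0 --1--> q2
q2 --1--> q1
q1 --0--> q4
q4 --1--> q1
q1 --0--> q4
q4 --2--> q0
q0 --0--> q3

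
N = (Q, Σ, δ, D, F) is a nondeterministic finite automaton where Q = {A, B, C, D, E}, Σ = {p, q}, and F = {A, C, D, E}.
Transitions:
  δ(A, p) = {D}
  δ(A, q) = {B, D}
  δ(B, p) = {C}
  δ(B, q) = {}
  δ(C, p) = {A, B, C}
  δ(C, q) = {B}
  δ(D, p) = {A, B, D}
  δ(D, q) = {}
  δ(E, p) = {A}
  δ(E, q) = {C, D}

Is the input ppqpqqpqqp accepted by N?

rejected

Start: {D}
read p: {A, B, D}
read p: {A, B, C, D}
read q: {B, D}
read p: {A, B, C, D}
read q: {B, D}
read q: {}
The reachable set is empty and stays empty for the remaining 4 symbols.
Reachable ∩ accepting = {} — empty.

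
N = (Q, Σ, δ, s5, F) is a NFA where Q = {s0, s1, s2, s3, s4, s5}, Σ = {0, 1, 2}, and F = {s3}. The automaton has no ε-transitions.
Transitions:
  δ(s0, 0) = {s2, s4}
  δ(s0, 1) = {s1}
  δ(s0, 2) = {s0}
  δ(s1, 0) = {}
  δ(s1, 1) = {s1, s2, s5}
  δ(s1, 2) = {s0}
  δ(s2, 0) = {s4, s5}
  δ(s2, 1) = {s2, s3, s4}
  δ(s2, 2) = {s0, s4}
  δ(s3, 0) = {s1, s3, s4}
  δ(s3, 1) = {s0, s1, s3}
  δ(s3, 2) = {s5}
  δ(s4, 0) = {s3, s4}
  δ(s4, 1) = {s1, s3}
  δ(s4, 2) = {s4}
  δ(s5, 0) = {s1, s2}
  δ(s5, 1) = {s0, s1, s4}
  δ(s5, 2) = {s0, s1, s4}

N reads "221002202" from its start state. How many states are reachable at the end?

Start: {s5}
read 2: {s0, s1, s4}
read 2: {s0, s4}
read 1: {s1, s3}
read 0: {s1, s3, s4}
read 0: {s1, s3, s4}
read 2: {s0, s4, s5}
read 2: {s0, s1, s4}
read 0: {s2, s3, s4}
read 2: {s0, s4, s5}
Final reachable set {s0, s4, s5} has 3 states.

3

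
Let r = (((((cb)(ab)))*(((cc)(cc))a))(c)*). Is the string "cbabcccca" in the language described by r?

yes

Split as cbabcccca·ε: ((((cb)(ab)))*(((cc)(cc))a)) matches cbabcccca and (c)* matches ε.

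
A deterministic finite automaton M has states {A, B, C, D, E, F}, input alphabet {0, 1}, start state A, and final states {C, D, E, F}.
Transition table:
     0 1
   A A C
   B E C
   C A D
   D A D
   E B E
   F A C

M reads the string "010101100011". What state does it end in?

D

A --0--> A
A --1--> C
C --0--> A
A --1--> C
C --0--> A
A --1--> C
C --1--> D
D --0--> A
A --0--> A
A --0--> A
A --1--> C
C --1--> D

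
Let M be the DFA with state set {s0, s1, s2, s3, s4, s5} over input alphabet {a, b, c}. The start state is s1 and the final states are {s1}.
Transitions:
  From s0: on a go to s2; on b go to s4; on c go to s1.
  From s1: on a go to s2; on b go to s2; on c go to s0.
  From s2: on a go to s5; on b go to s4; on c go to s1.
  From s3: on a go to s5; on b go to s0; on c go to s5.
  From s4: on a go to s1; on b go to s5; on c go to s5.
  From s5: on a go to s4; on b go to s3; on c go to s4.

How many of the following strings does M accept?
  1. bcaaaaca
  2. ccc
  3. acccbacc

0

bcaaaaca: rejected
ccc: rejected
acccbacc: rejected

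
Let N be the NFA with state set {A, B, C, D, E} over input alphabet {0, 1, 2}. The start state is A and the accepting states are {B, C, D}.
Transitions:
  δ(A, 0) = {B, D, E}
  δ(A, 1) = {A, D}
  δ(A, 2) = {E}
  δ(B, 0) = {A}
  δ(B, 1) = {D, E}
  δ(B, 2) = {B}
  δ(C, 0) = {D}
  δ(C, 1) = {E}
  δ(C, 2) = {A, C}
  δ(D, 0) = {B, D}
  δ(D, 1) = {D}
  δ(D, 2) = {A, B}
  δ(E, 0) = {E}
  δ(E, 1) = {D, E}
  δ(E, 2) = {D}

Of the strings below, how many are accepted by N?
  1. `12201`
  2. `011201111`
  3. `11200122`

`12201`: accepted
`011201111`: accepted
`11200122`: accepted

3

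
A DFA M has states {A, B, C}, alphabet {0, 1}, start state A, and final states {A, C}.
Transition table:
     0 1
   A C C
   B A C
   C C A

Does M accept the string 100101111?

A --1--> C
C --0--> C
C --0--> C
C --1--> A
A --0--> C
C --1--> A
A --1--> C
C --1--> A
A --1--> C
End in state C, which is an accepting state.

accepted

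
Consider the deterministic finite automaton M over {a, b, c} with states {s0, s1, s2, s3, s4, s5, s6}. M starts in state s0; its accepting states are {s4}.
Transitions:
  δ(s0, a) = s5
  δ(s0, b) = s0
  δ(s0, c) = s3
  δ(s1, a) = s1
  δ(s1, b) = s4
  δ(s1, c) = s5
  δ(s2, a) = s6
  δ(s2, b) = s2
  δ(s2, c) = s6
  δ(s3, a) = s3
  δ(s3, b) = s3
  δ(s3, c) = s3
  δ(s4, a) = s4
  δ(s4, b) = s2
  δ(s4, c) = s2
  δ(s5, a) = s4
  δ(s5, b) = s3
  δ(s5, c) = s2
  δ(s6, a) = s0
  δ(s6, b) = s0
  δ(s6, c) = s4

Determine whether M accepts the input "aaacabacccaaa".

accepted

s0 --a--> s5
s5 --a--> s4
s4 --a--> s4
s4 --c--> s2
s2 --a--> s6
s6 --b--> s0
s0 --a--> s5
s5 --c--> s2
s2 --c--> s6
s6 --c--> s4
s4 --a--> s4
s4 --a--> s4
s4 --a--> s4
End in state s4, which is an accepting state.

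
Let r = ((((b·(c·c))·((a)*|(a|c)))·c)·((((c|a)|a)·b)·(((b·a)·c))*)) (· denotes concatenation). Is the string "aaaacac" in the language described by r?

No split of aaaacac into u·v has (((b·(c·c))·((a)*|(a|c)))·c) matching u and ((((c|a)|a)·b)·(((b·a)·c))*) matching v.

no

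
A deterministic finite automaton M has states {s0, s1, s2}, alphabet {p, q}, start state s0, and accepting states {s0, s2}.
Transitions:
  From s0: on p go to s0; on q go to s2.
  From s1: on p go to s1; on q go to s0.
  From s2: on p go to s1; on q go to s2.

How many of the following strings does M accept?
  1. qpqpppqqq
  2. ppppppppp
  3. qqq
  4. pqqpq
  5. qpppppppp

qpqpppqqq: accepted
ppppppppp: accepted
qqq: accepted
pqqpq: accepted
qpppppppp: rejected

4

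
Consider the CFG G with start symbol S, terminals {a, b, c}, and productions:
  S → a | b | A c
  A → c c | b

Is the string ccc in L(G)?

yes

S ⇒ Ac ⇒ ccc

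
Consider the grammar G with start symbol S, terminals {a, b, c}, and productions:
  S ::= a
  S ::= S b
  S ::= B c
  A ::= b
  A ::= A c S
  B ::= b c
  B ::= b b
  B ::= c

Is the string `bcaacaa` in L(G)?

no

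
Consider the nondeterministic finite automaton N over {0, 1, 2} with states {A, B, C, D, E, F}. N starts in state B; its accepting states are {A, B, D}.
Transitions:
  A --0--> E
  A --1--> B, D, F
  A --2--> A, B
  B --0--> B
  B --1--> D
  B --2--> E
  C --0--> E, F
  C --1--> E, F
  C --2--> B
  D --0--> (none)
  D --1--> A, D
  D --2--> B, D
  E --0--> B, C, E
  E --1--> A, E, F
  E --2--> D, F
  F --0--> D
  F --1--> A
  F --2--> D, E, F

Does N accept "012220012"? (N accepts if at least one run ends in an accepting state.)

Start: {B}
read 0: {B}
read 1: {D}
read 2: {B, D}
read 2: {B, D, E}
read 2: {B, D, E, F}
read 0: {B, C, D, E}
read 0: {B, C, E, F}
read 1: {A, D, E, F}
read 2: {A, B, D, E, F}
Reachable ∩ accepting = {A, B, D} — nonempty.

accepted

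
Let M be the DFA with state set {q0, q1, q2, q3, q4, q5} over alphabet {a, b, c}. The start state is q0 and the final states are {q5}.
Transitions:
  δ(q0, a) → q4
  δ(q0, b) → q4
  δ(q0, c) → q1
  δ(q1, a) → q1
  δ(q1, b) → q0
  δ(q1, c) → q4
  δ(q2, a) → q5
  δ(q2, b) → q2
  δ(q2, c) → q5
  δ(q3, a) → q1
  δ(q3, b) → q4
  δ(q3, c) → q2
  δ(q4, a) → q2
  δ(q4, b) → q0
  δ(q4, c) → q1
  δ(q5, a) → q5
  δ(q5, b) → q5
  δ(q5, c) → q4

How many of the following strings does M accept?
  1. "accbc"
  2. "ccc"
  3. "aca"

"accbc": rejected
"ccc": rejected
"aca": rejected

0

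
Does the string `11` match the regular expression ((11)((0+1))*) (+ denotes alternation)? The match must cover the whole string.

Split as 11·ε: (11) matches 11 and ((0+1))* matches ε.

yes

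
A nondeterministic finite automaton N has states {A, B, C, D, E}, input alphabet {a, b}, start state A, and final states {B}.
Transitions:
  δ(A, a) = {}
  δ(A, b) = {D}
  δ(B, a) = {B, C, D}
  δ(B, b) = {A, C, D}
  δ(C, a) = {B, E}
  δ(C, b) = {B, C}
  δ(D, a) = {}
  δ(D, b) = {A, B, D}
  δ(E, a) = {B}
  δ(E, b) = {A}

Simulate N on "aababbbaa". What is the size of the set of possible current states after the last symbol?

0

Start: {A}
read a: {}
The reachable set is empty and stays empty for the remaining 8 symbols.
Final reachable set {} has 0 states.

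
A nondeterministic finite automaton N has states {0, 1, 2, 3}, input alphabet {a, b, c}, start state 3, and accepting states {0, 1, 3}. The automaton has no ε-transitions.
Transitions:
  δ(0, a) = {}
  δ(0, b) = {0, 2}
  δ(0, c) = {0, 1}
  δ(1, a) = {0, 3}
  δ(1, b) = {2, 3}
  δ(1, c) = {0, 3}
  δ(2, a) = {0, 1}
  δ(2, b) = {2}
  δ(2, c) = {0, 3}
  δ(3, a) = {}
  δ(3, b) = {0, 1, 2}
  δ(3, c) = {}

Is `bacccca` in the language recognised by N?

accepted

Start: {3}
read b: {0, 1, 2}
read a: {0, 1, 3}
read c: {0, 1, 3}
read c: {0, 1, 3}
read c: {0, 1, 3}
read c: {0, 1, 3}
read a: {0, 3}
Reachable ∩ accepting = {0, 3} — nonempty.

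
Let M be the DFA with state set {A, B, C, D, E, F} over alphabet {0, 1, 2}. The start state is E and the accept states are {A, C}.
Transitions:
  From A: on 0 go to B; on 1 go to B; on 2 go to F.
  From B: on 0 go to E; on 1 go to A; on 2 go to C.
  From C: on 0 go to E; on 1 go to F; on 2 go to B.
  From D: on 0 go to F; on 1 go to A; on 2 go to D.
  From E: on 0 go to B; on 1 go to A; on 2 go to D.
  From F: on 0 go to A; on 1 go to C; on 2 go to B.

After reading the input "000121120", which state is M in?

E

E --0--> B
B --0--> E
E --0--> B
B --1--> A
A --2--> F
F --1--> C
C --1--> F
F --2--> B
B --0--> E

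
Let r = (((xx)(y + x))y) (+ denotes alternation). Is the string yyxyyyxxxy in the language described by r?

no

No split of yyxyyyxxxy into u·v has ((xx)(y+x)) matching u and y matching v.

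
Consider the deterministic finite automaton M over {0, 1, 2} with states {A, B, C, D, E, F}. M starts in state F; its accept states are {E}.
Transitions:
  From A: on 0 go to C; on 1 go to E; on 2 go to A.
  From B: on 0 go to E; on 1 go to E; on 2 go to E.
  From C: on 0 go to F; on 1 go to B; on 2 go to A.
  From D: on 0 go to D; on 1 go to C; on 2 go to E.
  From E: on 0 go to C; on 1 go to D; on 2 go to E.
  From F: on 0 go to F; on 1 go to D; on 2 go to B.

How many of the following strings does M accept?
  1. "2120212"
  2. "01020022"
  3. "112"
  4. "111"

2

"2120212": accepted
"01020022": accepted
"112": rejected
"111": rejected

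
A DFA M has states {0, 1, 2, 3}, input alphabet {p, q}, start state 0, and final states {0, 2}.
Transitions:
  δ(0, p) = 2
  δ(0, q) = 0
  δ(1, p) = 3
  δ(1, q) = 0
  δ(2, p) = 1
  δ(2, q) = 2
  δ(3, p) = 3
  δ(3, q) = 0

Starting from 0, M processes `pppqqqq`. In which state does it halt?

0 --p--> 2
2 --p--> 1
1 --p--> 3
3 --q--> 0
0 --q--> 0
0 --q--> 0
0 --q--> 0

0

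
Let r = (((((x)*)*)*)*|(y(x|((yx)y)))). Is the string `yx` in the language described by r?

The right alternative (y(x|((yx)y))) matches yx.

yes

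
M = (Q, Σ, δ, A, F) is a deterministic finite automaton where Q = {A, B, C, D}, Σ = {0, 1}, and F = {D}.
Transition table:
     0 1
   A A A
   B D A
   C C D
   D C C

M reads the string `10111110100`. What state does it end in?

A --1--> A
A --0--> A
A --1--> A
A --1--> A
A --1--> A
A --1--> A
A --1--> A
A --0--> A
A --1--> A
A --0--> A
A --0--> A

A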